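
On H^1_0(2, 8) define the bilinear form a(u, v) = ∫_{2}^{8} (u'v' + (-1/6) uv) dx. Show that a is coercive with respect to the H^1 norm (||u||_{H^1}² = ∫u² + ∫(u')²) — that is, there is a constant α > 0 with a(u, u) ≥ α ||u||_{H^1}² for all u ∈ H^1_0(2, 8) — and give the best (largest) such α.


α = (-6 + π^2)/(π^2 + 36)

Coercivity of a(·,·) on H^1_0(2, 8) means a(u, u) ≥ α ||u||_{H^1}² for every u ∈ H^1_0.
The interval has length L = 6, and Poincaré/coercivity depend only on L. Here a(u, u) = ∫(u')² + (-1/6)·∫u².
Here c = -1/6 < 0 with |c| < (π/L)² = π^2/36, so coercivity still holds. The condition a(u,u) ≥ α||u||_{H^1}² reads (1−α)∫(u')² ≥ (α−c)∫u². Any admissible α is ≤ 1 (rapidly oscillating u have ∫u²/∫(u')² → 0), and α = 1 would force 0 ≥ (1−c)∫u², impossible since c < 1; so 1−α > 0. By the sharp Poincaré inequality on H^1_0 of an interval of length L, ∫(u')² ≥ (π/L)²∫u² with equality for the first sine mode sin(π(x−x₀)/L) (x₀ the left endpoint), so the inequality holds for all u iff (1−α)(π/L)² ≥ α − c, i.e. α ≤ ((π/L)² + c)/((π/L)² + 1) = (1 + c(L/π)²)/(1 + (L/π)²). (Direct route, valid since c ≤ 0: Poincaré gives c∫u² ≥ c(L/π)²∫(u')², so a(u,u) ≥ (1 + c(L/π)²)∫(u')², while ||u||_{H^1}² ≤ (1 + (L/π)²)∫(u')²; dividing yields the same α.) With (π/L)² = π^2/36 and c = -1/6, the largest admissible constant is α = ((π/L)² + c)/((π/L)² + 1).
Simplifying, α = (-6 + π^2)/(π^2 + 36).


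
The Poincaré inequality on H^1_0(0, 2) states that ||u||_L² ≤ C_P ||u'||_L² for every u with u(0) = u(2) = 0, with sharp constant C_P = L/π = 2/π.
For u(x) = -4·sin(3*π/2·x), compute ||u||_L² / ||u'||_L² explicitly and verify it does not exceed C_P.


||u||_L² / ||u'||_L² = 2/(3*π) < C_P = 2/π.

u(x) = -4·sin(3*π/2·x), so u'(x) = -6*π*cos(3*π*x/2).
Writing u(x) = A·sin(kπx/L) with A = -4 and k = 3, use ∫_0^L sin²(kπx/L) dx = L/2 and ∫_0^L cos²(kπx/L) dx = L/2.
u² = 16·sin²(3*π/2·x) and (u')² = 36*π^2·cos²(3*π/2·x), and each of sin², cos² integrates to L/2 = 1 over (0, 2).
∫_0^2 u² dx = 16, so ||u||_L² = 4.
∫_0^2 (u')² dx = 36*π^2, so ||u'||_L² = 6*π.
Ratio ||u||_L² / ||u'||_L² = 2/(3*π).
Sharp Poincaré constant on H^1_0(0, 2) is C_P = L/π = 2/π, achieved by sin(π/2·x).
This is the k = 3 harmonic; the ratio L/(kπ) is strictly less than C_P = L/π, consistent with the sharp inequality ||u||_L² ≤ C_P ||u'||_L².


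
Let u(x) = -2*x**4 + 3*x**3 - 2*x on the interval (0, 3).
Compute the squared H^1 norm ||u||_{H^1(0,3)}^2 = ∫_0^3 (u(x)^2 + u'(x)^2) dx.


||u||_{H^1}^2 = 624063/70

The H^1 norm (squared) on an interval (0, L) is
  ||u||_{H^1}^2 = ∫_0^L u(x)^2 dx + ∫_0^L u'(x)^2 dx.
Compute u'(x) = -8*x**3 + 9*x**2 - 2.
Then u(x)^2 = 4*x**8 - 12*x**7 + 9*x**6 + 8*x**5 - 12*x**4 + 4*x**2 and u'(x)^2 = 64*x**6 - 144*x**5 + 81*x**4 + 32*x**3 - 36*x**2 + 4.
Integrate each monomial from 0 to 3 using ∫_0^3 c·x^n dx = c·3^(n+1)/(n+1):
  ∫_0^3 u(x)^2 dx = ∫_0^3 (4*x^8 - 12*x^7 + 9*x^6 + 8*x^5 - 12*x^4 + 4*x^2) dx. Term by term:
    ∫_0^3 4*x^8 dx = 8748;  ∫_0^3 -12*x^7 dx = -19683/2;  ∫_0^3 9*x^6 dx = 19683/7;
    ∫_0^3 8*x^5 dx = 972;  ∫_0^3 -12*x^4 dx = -2916/5;  ∫_0^3 4*x^2 dx = 36.
  Sum: 8748 − 19683/2 + 19683/7 + 972 − 2916/5 + 36 = 150021/70.
  ∫_0^3 u'(x)^2 dx = ∫_0^3 (64*x^6 - 144*x^5 + 81*x^4 + 32*x^3 - 36*x^2 + 4) dx. Term by term:
    ∫_0^3 64*x^6 dx = 139968/7;  ∫_0^3 -144*x^5 dx = -17496;  ∫_0^3 81*x^4 dx = 19683/5;
    ∫_0^3 32*x^3 dx = 648;  ∫_0^3 -36*x^2 dx = -324;  ∫_0^3 4 dx = 12.
  Sum: 139968/7 − 17496 + 19683/5 + 648 − 324 + 12 = 237021/35.
Adding: ||u||_{H^1}^2 = 150021/70 + 237021/35 = 624063/70.


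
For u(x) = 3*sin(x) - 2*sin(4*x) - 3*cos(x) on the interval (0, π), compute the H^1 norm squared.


||u||_{H^1(0,π)}^2 = 64/5 + 52*π

u'(x) = 3*sin(x) + 3*cos(x) - 8*cos(4*x).
Expand u² and (u')² and integrate term by term on (0, π), using: for integers n ≥ 1, ∫_0^π sin²(nx) dx = ∫_0^π cos²(nx) dx = π/2; for n ≠ n', ∫_0^π sin(nx)sin(n'x) dx = ∫_0^π cos(nx)cos(n'x) dx = 0; and by product-to-sum, ∫_0^π sin(nx)cos(n'x) dx = ½∫_0^π [sin((n+n')x) + sin((n−n')x)] dx, which is 0 when n+n' is even and 2n/(n²−n'²) when n+n' is odd (it need not vanish on (0, π)).
  u² squared terms: (-3)²·∫cos(x)² dx = 9·π/2 = 9*π/2;  (-2)²·∫sin(4x)² dx = 4·π/2 = 2*π;  (3)²·∫sin(x)² dx = 9·π/2 = 9*π/2.
  u² cross terms: 2·(-3)·(-2)·∫cos(x)·sin(4x) dx = 12·(8/15) = 32/5;  2·(-3)·(3)·∫cos(x)·sin(x) dx = -18·(0) = 0;  2·(-2)·(3)·∫sin(4x)·sin(x) dx = -12·(0) = 0.
  So ∫_0^π u² dx = 9*π/2 + 2*π + 9*π/2 + 32/5 + 0 + 0 = 32/5 + 11*π.
  (u')² squared terms: (-8)²·∫cos(4x)² dx = 64·π/2 = 32*π;  (3)²·∫cos(x)² dx = 9·π/2 = 9*π/2;  (3)²·∫sin(x)² dx = 9·π/2 = 9*π/2.
  (u')² cross terms: 2·(-8)·(3)·∫cos(4x)·cos(x) dx = -48·(0) = 0;  2·(-8)·(3)·∫cos(4x)·sin(x) dx = -48·(-2/15) = 32/5;  2·(3)·(3)·∫cos(x)·sin(x) dx = 18·(0) = 0.
  So ∫_0^π (u')² dx = 32*π + 9*π/2 + 9*π/2 + 0 + 32/5 + 0 = 32/5 + 41*π.
||u||_{H^1}^2 = (32/5 + 11*π) + (32/5 + 41*π) = 64/5 + 52*π.


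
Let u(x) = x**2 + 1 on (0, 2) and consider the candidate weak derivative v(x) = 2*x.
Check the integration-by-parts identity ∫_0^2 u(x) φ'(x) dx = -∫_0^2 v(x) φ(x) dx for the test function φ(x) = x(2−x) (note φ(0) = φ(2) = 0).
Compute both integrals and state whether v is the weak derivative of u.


LHS = -8/3, RHS = -8/3. Yes, v = u' weakly.

u(x) = x**2 + 1, classical derivative u'(x) = 2*x.
φ(x) = x(2−x), so φ'(x) = 2 - 2*x.
Note φ(0) = φ(2) = 0, so the boundary term u·φ vanishes.
LHS = ∫_0^2 u(x) φ'(x) dx = ∫_0^2 (-2*x^3 + 2*x^2 - 2*x + 2) dx. Term by term:
  ∫_0^2 -2*x^3 dx = -8;  ∫_0^2 2*x^2 dx = 16/3;  ∫_0^2 -2*x dx = -4;
  ∫_0^2 2 dx = 4.
Sum: -8 + 16/3 − 4 + 4 = -8/3.
So LHS = -8/3.
∫_0^2 v(x) φ(x) dx = ∫_0^2 (-2*x^3 + 4*x^2) dx. Term by term:
  ∫_0^2 -2*x^3 dx = -8;  ∫_0^2 4*x^2 dx = 32/3.
Sum: -8 + 32/3 = 8/3.
So RHS = -∫_0^2 v(x) φ(x) dx = -8/3.
LHS = RHS, so the identity holds for this test φ.
Moreover u is smooth here and v(x) = u'(x) = 2*x pointwise, so the identity holds for every test function. Hence v is the weak derivative of u.


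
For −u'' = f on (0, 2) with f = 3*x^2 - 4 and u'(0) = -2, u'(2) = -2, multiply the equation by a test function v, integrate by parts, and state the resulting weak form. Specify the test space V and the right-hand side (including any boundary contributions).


V = H^1(0, 2) (v unrestricted at boundary; u is determined up to an additive constant); weak form: ∫_0^2 u'v' dx = ∫_0^2 (3*x^2 - 4) v dx − 2·v(2) + 2·v(0) for all v ∈ V.

Multiply both sides by a test function v and integrate from 0 to 2:
  ∫_0^2 −u''(x) v(x) dx = ∫_0^2 f(x) v(x) dx.
Integrate the LHS by parts once:
  ∫_0^2 −u'' v dx = −[u'(x) v(x)]_0^2 + ∫_0^2 u'(x) v'(x) dx.
Thus ∫_0^2 u'(x) v'(x) dx = ∫_0^2 f(x) v(x) dx + [u'(x) v(x)]_0^2.
Choose V so that boundary terms are either known or forced to vanish.
u has inhomogeneous Neumann u'(0) = -2, u'(2) = -2. [u' v]_0^2 = (-2)·v(2) − (-2)·v(0) = − 2·v(2) + 2·v(0). Take V = H^1(0, 2); boundary term becomes part of RHS.
Weak formulation: find u (satisfying any essential BC) such that ∫_0^2 u'(x) v'(x) dx = ∫_0^2 f v dx − 2·v(2) + 2·v(0) for all v ∈ V (Neumann data are natural BCs: they enter the RHS as boundary terms).
Substituting f(x) = 3*x^2 - 4, the right-hand side is ∫_0^2 (3*x^2 - 4) v dx − 2·v(2) + 2·v(0).
Compatibility check (pure Neumann): taking v ≡ 1 ∈ V gives 0 = ∫_0^2 f dx + (-2) − (-2), i.e. ∫_0^2 f dx must equal u'(0) − u'(2) = 0. Indeed ∫_0^2 (3*x^2 - 4) dx = 0, so the data are compatible. The solution is then unique only up to an additive constant (fix it e.g. by requiring ∫_0^2 u dx = 0).


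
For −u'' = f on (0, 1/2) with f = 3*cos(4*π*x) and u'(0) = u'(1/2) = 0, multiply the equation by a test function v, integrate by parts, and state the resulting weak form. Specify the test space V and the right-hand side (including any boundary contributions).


V = H^1(0, 1/2) (no boundary constraint on v; u is determined up to an additive constant); weak form: ∫_0^1/2 u'v' dx = ∫_0^1/2 (3*cos(4*π*x)) v dx for all v ∈ V.

Multiply both sides by a test function v and integrate from 0 to 1/2:
  ∫_0^1/2 −u''(x) v(x) dx = ∫_0^1/2 f(x) v(x) dx.
Integrate the LHS by parts once:
  ∫_0^1/2 −u'' v dx = −[u'(x) v(x)]_0^1/2 + ∫_0^1/2 u'(x) v'(x) dx.
Thus ∫_0^1/2 u'(x) v'(x) dx = ∫_0^1/2 f(x) v(x) dx + [u'(x) v(x)]_0^1/2.
Choose V so that boundary terms are either known or forced to vanish.
u has homogeneous Neumann: u'(0) = u'(1/2) = 0. So [u' v]_0^1/2 = 0·v(1/2) − 0·v(0) = 0 for any v; take V = H^1(0, 1/2).
Weak formulation: find u (satisfying any essential BC) such that ∫_0^1/2 u'(x) v'(x) dx = ∫_0^1/2 f v dx for all v ∈ V (homogeneous Neumann, so boundary terms vanish).
Substituting f(x) = 3*cos(4*π*x), the right-hand side is ∫_0^1/2 (3*cos(4*π*x)) v dx.
Compatibility check (pure Neumann): taking v ≡ 1 ∈ V gives 0 = ∫_0^1/2 f dx + (0) − (0), i.e. ∫_0^1/2 f dx must equal u'(0) − u'(1/2) = 0. Indeed ∫_0^1/2 (3*cos(4*π*x)) dx = 0, so the data are compatible. The solution is then unique only up to an additive constant (fix it e.g. by requiring ∫_0^1/2 u dx = 0).


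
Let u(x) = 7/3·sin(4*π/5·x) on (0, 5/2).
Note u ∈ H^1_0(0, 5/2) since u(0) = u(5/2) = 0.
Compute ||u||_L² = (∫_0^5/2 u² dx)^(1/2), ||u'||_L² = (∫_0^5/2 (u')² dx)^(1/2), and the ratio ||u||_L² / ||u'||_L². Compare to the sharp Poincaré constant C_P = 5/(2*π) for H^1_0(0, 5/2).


||u||_L² / ||u'||_L² = 5/(4*π) < C_P = 5/(2*π).

u(x) = 7/3·sin(4*π/5·x), so u'(x) = 28*π*cos(4*π*x/5)/15.
Writing u(x) = A·sin(kπx/L) with A = 7/3 and k = 2, use ∫_0^L sin²(kπx/L) dx = L/2 and ∫_0^L cos²(kπx/L) dx = L/2.
u² = 49/9·sin²(4*π/5·x) and (u')² = 784*π^2/225·cos²(4*π/5·x), and each of sin², cos² integrates to L/2 = 5/4 over (0, 5/2).
∫_0^5/2 u² dx = 245/36, so ||u||_L² = 7*sqrt(5)/6.
∫_0^5/2 (u')² dx = 196*π^2/45, so ||u'||_L² = 14*sqrt(5)*π/15.
Ratio ||u||_L² / ||u'||_L² = 5/(4*π).
Sharp Poincaré constant on H^1_0(0, 5/2) is C_P = L/π = 5/(2*π), achieved by sin(2*π/5·x).
This is the k = 2 harmonic; the ratio L/(kπ) is strictly less than C_P = L/π, consistent with the sharp inequality ||u||_L² ≤ C_P ||u'||_L².


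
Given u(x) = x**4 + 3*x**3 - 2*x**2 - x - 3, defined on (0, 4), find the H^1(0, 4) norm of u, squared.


||u||_{H^1}^2 = 7640696/45

The H^1 norm (squared) on an interval (0, L) is
  ||u||_{H^1}^2 = ∫_0^L u(x)^2 dx + ∫_0^L u'(x)^2 dx.
Compute u'(x) = 4*x**3 + 9*x**2 - 4*x - 1.
Then u(x)^2 = x**8 + 6*x**7 + 5*x**6 - 14*x**5 - 8*x**4 - 14*x**3 + 13*x**2 + 6*x + 9 and u'(x)^2 = 16*x**6 + 72*x**5 + 49*x**4 - 80*x**3 - 2*x**2 + 8*x + 1.
Integrate each monomial from 0 to 4 using ∫_0^4 c·x^n dx = c·4^(n+1)/(n+1):
  ∫_0^4 u(x)^2 dx = ∫_0^4 (x^8 + 6*x^7 + 5*x^6 - 14*x^5 - 8*x^4 - 14*x^3 + 13*x^2 + 6*x + 9) dx. Term by term:
    ∫_0^4 x^8 dx = 262144/9;  ∫_0^4 6*x^7 dx = 49152;  ∫_0^4 5*x^6 dx = 81920/7;
    ∫_0^4 -14*x^5 dx = -28672/3;  ∫_0^4 -8*x^4 dx = -8192/5;  ∫_0^4 -14*x^3 dx = -896;
    ∫_0^4 13*x^2 dx = 832/3;  ∫_0^4 6*x dx = 48;  ∫_0^4 9 dx = 36.
  Sum: 262144/9 + 49152 + 81920/7 − 28672/3 − 8192/5 − 896 + 832/3 + 48 + 36 = 24649244/315.
  ∫_0^4 u'(x)^2 dx = ∫_0^4 (16*x^6 + 72*x^5 + 49*x^4 - 80*x^3 - 2*x^2 + 8*x + 1) dx. Term by term:
    ∫_0^4 16*x^6 dx = 262144/7;  ∫_0^4 72*x^5 dx = 49152;  ∫_0^4 49*x^4 dx = 50176/5;
    ∫_0^4 -80*x^3 dx = -5120;  ∫_0^4 -2*x^2 dx = -128/3;  ∫_0^4 8*x dx = 64;
    ∫_0^4 1 dx = 4.
  Sum: 262144/7 + 49152 + 50176/5 − 5120 − 128/3 + 64 + 4 = 9611876/105.
Adding: ||u||_{H^1}^2 = 24649244/315 + 9611876/105 = 7640696/45.


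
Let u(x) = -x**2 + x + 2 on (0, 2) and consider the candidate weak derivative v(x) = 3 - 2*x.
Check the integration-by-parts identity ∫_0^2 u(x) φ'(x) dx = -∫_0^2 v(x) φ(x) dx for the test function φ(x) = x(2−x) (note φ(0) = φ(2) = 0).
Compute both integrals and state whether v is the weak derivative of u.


LHS = 4/3, RHS = -4/3. No, v is not the weak derivative of u.

u(x) = -x**2 + x + 2, classical derivative u'(x) = 1 - 2*x.
φ(x) = x(2−x), so φ'(x) = 2 - 2*x.
Note φ(0) = φ(2) = 0, so the boundary term u·φ vanishes.
LHS = ∫_0^2 u(x) φ'(x) dx = ∫_0^2 (2*x^3 - 4*x^2 - 2*x + 4) dx. Term by term:
  ∫_0^2 2*x^3 dx = 8;  ∫_0^2 -4*x^2 dx = -32/3;  ∫_0^2 -2*x dx = -4;
  ∫_0^2 4 dx = 8.
Sum: 8 − 32/3 − 4 + 8 = 4/3.
So LHS = 4/3.
∫_0^2 v(x) φ(x) dx = ∫_0^2 (2*x^3 - 7*x^2 + 6*x) dx. Term by term:
  ∫_0^2 2*x^3 dx = 8;  ∫_0^2 -7*x^2 dx = -56/3;  ∫_0^2 6*x dx = 12.
Sum: 8 − 56/3 + 12 = 4/3.
So RHS = -∫_0^2 v(x) φ(x) dx = -4/3.
LHS − RHS = 8/3 ≠ 0, so the identity fails.
(For a valid weak derivative the identity must hold for EVERY test function, in particular this one. The failure shows v is NOT the weak derivative of u.)
Correct weak derivative would be u'(x) = 1 - 2*x.


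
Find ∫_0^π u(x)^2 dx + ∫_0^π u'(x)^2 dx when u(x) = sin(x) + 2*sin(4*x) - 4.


||u||_{H^1(0,π)}^2 = -16 + 51*π

u'(x) = cos(x) + 8*cos(4*x).
Expand u² and (u')² and integrate term by term on (0, π), using: for integers n ≥ 1, ∫_0^π sin²(nx) dx = ∫_0^π cos²(nx) dx = π/2; for n ≠ n', ∫_0^π sin(nx)sin(n'x) dx = ∫_0^π cos(nx)cos(n'x) dx = 0; and by product-to-sum, ∫_0^π sin(nx)cos(n'x) dx = ½∫_0^π [sin((n+n')x) + sin((n−n')x)] dx, which is 0 when n+n' is even and 2n/(n²−n'²) when n+n' is odd (it need not vanish on (0, π)). For the constant mode: ∫_0^π 1 dx = π, ∫_0^π cos(nx) dx = 0, ∫_0^π sin(nx) dx = (1−(−1)^n)/n.
  u² squared terms: (-4)²·∫1 dx = 16·π = 16*π;  (2)²·∫sin(4x)² dx = 4·π/2 = 2*π;  (1)²·∫sin(x)² dx = 1·π/2 = π/2.
  u² cross terms: 2·(-4)·(2)·∫1·sin(4x) dx = -16·(0) = 0;  2·(-4)·(1)·∫1·sin(x) dx = -8·(2) = -16;  2·(2)·(1)·∫sin(4x)·sin(x) dx = 4·(0) = 0.
  So ∫_0^π u² dx = 16*π + 2*π + π/2 + 0 − 16 + 0 = -16 + 37*π/2.
  (u')² squared terms: (8)²·∫cos(4x)² dx = 64·π/2 = 32*π;  (1)²·∫cos(x)² dx = 1·π/2 = π/2.
  (u')² cross terms: 2·(8)·(1)·∫cos(4x)·cos(x) dx = 16·(0) = 0.
  So ∫_0^π (u')² dx = 32*π + π/2 + 0 = 65*π/2.
||u||_{H^1}^2 = (-16 + 37*π/2) + (65*π/2) = -16 + 51*π.


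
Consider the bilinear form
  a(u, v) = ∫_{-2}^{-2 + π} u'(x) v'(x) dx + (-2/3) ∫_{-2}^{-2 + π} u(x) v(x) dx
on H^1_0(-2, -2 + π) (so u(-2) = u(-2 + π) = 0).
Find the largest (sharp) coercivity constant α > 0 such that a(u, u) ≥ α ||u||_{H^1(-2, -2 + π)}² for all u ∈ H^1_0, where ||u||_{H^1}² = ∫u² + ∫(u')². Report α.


α = 1/6

Coercivity of a(·,·) on H^1_0(-2, -2 + π) means a(u, u) ≥ α ||u||_{H^1}² for every u ∈ H^1_0.
The interval has length L = π, and Poincaré/coercivity depend only on L. Here a(u, u) = ∫(u')² + (-2/3)·∫u².
Here c = -2/3 < 0 with |c| < (π/L)² = 1, so coercivity still holds. The condition a(u,u) ≥ α||u||_{H^1}² reads (1−α)∫(u')² ≥ (α−c)∫u². Any admissible α is ≤ 1 (rapidly oscillating u have ∫u²/∫(u')² → 0), and α = 1 would force 0 ≥ (1−c)∫u², impossible since c < 1; so 1−α > 0. By the sharp Poincaré inequality on H^1_0 of an interval of length L, ∫(u')² ≥ (π/L)²∫u² with equality for the first sine mode sin(π(x−x₀)/L) (x₀ the left endpoint), so the inequality holds for all u iff (1−α)(π/L)² ≥ α − c, i.e. α ≤ ((π/L)² + c)/((π/L)² + 1) = (1 + c(L/π)²)/(1 + (L/π)²). (Direct route, valid since c ≤ 0: Poincaré gives c∫u² ≥ c(L/π)²∫(u')², so a(u,u) ≥ (1 + c(L/π)²)∫(u')², while ||u||_{H^1}² ≤ (1 + (L/π)²)∫(u')²; dividing yields the same α.) With (π/L)² = 1 and c = -2/3, the largest admissible constant is α = ((π/L)² + c)/((π/L)² + 1).
Simplifying, α = 1/6.


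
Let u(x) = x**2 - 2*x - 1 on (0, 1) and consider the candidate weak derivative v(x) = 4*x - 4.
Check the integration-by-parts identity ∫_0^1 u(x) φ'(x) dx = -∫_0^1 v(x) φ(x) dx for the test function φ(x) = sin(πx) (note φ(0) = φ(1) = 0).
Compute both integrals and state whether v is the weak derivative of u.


LHS = 2/π, RHS = 4/π. No, v is not the weak derivative of u.

u(x) = x**2 - 2*x - 1, classical derivative u'(x) = 2*x - 2.
φ(x) = sin(πx), so φ'(x) = π*cos(π*x).
Note φ(0) = φ(1) = 0, so the boundary term u·φ vanishes.
LHS = ∫_0^1 u(x) φ'(x) dx = ∫_0^1 (π*x^2*cos(π*x) - 2*π*x*cos(π*x) - π*cos(π*x)) dx. Term by term:
  ∫_0^1 -π*cos(π*x) dx = 0;  ∫_0^1 π*x^2*cos(π*x) dx = -2/π;  ∫_0^1 -2*π*x*cos(π*x) dx = 4/π.
Sum: 0 − 2/π + 4/π = 2/π.
So LHS = 2/π.
∫_0^1 v(x) φ(x) dx = ∫_0^1 (4*x*sin(π*x) - 4*sin(π*x)) dx. Term by term:
  ∫_0^1 -4*sin(π*x) dx = -8/π;  ∫_0^1 4*x*sin(π*x) dx = 4/π.
Sum: -8/π + 4/π = -4/π.
So RHS = -∫_0^1 v(x) φ(x) dx = 4/π.
LHS − RHS = -2/π ≠ 0, so the identity fails.
(For a valid weak derivative the identity must hold for EVERY test function, in particular this one. The failure shows v is NOT the weak derivative of u.)
Correct weak derivative would be u'(x) = 2*x - 2.


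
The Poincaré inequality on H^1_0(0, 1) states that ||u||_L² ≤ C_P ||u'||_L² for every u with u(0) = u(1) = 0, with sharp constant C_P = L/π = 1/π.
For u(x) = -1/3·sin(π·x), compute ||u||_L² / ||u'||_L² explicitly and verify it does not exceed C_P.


||u||_L² / ||u'||_L² = 1/π = C_P.

u(x) = -1/3·sin(π·x), so u'(x) = -π*cos(π*x)/3.
Writing u(x) = A·sin(kπx/L) with A = -1/3 and k = 1, use ∫_0^L sin²(kπx/L) dx = L/2 and ∫_0^L cos²(kπx/L) dx = L/2.
u² = 1/9·sin²(π·x) and (u')² = π^2/9·cos²(π·x), and each of sin², cos² integrates to L/2 = 1/2 over (0, 1).
∫_0^1 u² dx = 1/18, so ||u||_L² = sqrt(2)/6.
∫_0^1 (u')² dx = π^2/18, so ||u'||_L² = sqrt(2)*π/6.
Ratio ||u||_L² / ||u'||_L² = 1/π.
Sharp Poincaré constant on H^1_0(0, 1) is C_P = L/π = 1/π, achieved by sin(π·x).
This is the k = 1 eigenfunction (up to amplitude), so the ratio equals the sharp Poincaré constant exactly.


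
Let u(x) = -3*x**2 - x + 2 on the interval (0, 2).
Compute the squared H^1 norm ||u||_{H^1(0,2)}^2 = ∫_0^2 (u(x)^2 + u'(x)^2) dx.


||u||_{H^1}^2 = 2614/15

The H^1 norm (squared) on an interval (0, L) is
  ||u||_{H^1}^2 = ∫_0^L u(x)^2 dx + ∫_0^L u'(x)^2 dx.
Compute u'(x) = -6*x - 1.
Then u(x)^2 = 9*x**4 + 6*x**3 - 11*x**2 - 4*x + 4 and u'(x)^2 = 36*x**2 + 12*x + 1.
Integrate each monomial from 0 to 2 using ∫_0^2 c·x^n dx = c·2^(n+1)/(n+1):
  ∫_0^2 u(x)^2 dx = ∫_0^2 (9*x^4 + 6*x^3 - 11*x^2 - 4*x + 4) dx. Term by term:
    ∫_0^2 9*x^4 dx = 288/5;  ∫_0^2 6*x^3 dx = 24;  ∫_0^2 -11*x^2 dx = -88/3;
    ∫_0^2 -4*x dx = -8;  ∫_0^2 4 dx = 8.
  Sum: 288/5 + 24 − 88/3 − 8 + 8 = 784/15.
  ∫_0^2 u'(x)^2 dx = ∫_0^2 (36*x^2 + 12*x + 1) dx. Term by term:
    ∫_0^2 36*x^2 dx = 96;  ∫_0^2 12*x dx = 24;  ∫_0^2 1 dx = 2.
  Sum: 96 + 24 + 2 = 122.
Adding: ||u||_{H^1}^2 = 784/15 + 122 = 2614/15.


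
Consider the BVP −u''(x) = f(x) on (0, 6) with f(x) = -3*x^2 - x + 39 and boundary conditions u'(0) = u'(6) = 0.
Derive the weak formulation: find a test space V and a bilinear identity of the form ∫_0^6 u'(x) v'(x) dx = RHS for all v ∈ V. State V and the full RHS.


V = H^1(0, 6) (no boundary constraint on v; u is determined up to an additive constant); weak form: ∫_0^6 u'v' dx = ∫_0^6 (-3*x^2 - x + 39) v dx for all v ∈ V.

Multiply both sides by a test function v and integrate from 0 to 6:
  ∫_0^6 −u''(x) v(x) dx = ∫_0^6 f(x) v(x) dx.
Integrate the LHS by parts once:
  ∫_0^6 −u'' v dx = −[u'(x) v(x)]_0^6 + ∫_0^6 u'(x) v'(x) dx.
Thus ∫_0^6 u'(x) v'(x) dx = ∫_0^6 f(x) v(x) dx + [u'(x) v(x)]_0^6.
Choose V so that boundary terms are either known or forced to vanish.
u has homogeneous Neumann: u'(0) = u'(6) = 0. So [u' v]_0^6 = 0·v(6) − 0·v(0) = 0 for any v; take V = H^1(0, 6).
Weak formulation: find u (satisfying any essential BC) such that ∫_0^6 u'(x) v'(x) dx = ∫_0^6 f v dx for all v ∈ V (homogeneous Neumann, so boundary terms vanish).
Substituting f(x) = -3*x^2 - x + 39, the right-hand side is ∫_0^6 (-3*x^2 - x + 39) v dx.
Compatibility check (pure Neumann): taking v ≡ 1 ∈ V gives 0 = ∫_0^6 f dx + (0) − (0), i.e. ∫_0^6 f dx must equal u'(0) − u'(6) = 0. Indeed ∫_0^6 (-3*x^2 - x + 39) dx = 0, so the data are compatible. The solution is then unique only up to an additive constant (fix it e.g. by requiring ∫_0^6 u dx = 0).


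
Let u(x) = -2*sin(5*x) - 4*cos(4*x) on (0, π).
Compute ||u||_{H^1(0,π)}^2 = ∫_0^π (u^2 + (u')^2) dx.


||u||_{H^1(0,π)}^2 = 2720/9 + 188*π

u'(x) = 16*sin(4*x) - 10*cos(5*x).
Expand u² and (u')² and integrate term by term on (0, π), using: for integers n ≥ 1, ∫_0^π sin²(nx) dx = ∫_0^π cos²(nx) dx = π/2; for n ≠ n', ∫_0^π sin(nx)sin(n'x) dx = ∫_0^π cos(nx)cos(n'x) dx = 0; and by product-to-sum, ∫_0^π sin(nx)cos(n'x) dx = ½∫_0^π [sin((n+n')x) + sin((n−n')x)] dx, which is 0 when n+n' is even and 2n/(n²−n'²) when n+n' is odd (it need not vanish on (0, π)).
  u² squared terms: (-4)²·∫cos(4x)² dx = 16·π/2 = 8*π;  (-2)²·∫sin(5x)² dx = 4·π/2 = 2*π.
  u² cross terms: 2·(-4)·(-2)·∫cos(4x)·sin(5x) dx = 16·(10/9) = 160/9.
  So ∫_0^π u² dx = 8*π + 2*π + 160/9 = 160/9 + 10*π.
  (u')² squared terms: (-10)²·∫cos(5x)² dx = 100·π/2 = 50*π;  (16)²·∫sin(4x)² dx = 256·π/2 = 128*π.
  (u')² cross terms: 2·(-10)·(16)·∫cos(5x)·sin(4x) dx = -320·(-8/9) = 2560/9.
  So ∫_0^π (u')² dx = 50*π + 128*π + 2560/9 = 2560/9 + 178*π.
||u||_{H^1}^2 = (160/9 + 10*π) + (2560/9 + 178*π) = 2720/9 + 188*π.


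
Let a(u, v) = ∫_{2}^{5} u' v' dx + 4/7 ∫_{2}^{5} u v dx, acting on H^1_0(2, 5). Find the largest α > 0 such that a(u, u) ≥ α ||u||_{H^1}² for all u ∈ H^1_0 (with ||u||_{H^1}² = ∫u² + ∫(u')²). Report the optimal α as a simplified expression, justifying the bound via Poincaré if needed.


α = (36/7 + π^2)/(9 + π^2)

Coercivity of a(·,·) on H^1_0(2, 5) means a(u, u) ≥ α ||u||_{H^1}² for every u ∈ H^1_0.
The interval has length L = 3, and Poincaré/coercivity depend only on L. Here a(u, u) = ∫(u')² + (4/7)·∫u².
Here 0 < c = 4/7 < 1. The condition a(u,u) ≥ α||u||_{H^1}² reads (1−α)∫(u')² ≥ (α−c)∫u². Any admissible α is ≤ 1 (rapidly oscillating u have ∫u²/∫(u')² → 0), and α = 1 would force 0 ≥ (1−c)∫u², impossible since c < 1; so 1−α > 0. By the sharp Poincaré inequality on H^1_0 of an interval of length L, ∫(u')² ≥ (π/L)²∫u² with equality for the first sine mode sin(π(x−x₀)/L) (x₀ the left endpoint), so the inequality holds for all u iff (1−α)(π/L)² ≥ α − c, i.e. α ≤ ((π/L)² + c)/((π/L)² + 1) = (1 + c(L/π)²)/(1 + (L/π)²). With (π/L)² = π^2/9 and c = 4/7, the largest admissible constant is α = ((π/L)² + c)/((π/L)² + 1).
Simplifying, α = (36/7 + π^2)/(9 + π^2).


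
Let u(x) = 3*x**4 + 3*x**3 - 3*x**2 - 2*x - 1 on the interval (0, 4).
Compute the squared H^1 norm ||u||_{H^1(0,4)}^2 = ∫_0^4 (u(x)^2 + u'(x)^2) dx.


||u||_{H^1}^2 = 87009812/105

The H^1 norm (squared) on an interval (0, L) is
  ||u||_{H^1}^2 = ∫_0^L u(x)^2 dx + ∫_0^L u'(x)^2 dx.
Compute u'(x) = 12*x**3 + 9*x**2 - 6*x - 2.
Then u(x)^2 = 9*x**8 + 18*x**7 - 9*x**6 - 30*x**5 - 9*x**4 + 6*x**3 + 10*x**2 + 4*x + 1 and u'(x)^2 = 144*x**6 + 216*x**5 - 63*x**4 - 156*x**3 + 24*x + 4.
Integrate each monomial from 0 to 4 using ∫_0^4 c·x^n dx = c·4^(n+1)/(n+1):
  ∫_0^4 u(x)^2 dx = ∫_0^4 (9*x^8 + 18*x^7 - 9*x^6 - 30*x^5 - 9*x^4 + 6*x^3 + 10*x^2 + 4*x + 1) dx. Term by term:
    ∫_0^4 9*x^8 dx = 262144;  ∫_0^4 18*x^7 dx = 147456;  ∫_0^4 -9*x^6 dx = -147456/7;
    ∫_0^4 -30*x^5 dx = -20480;  ∫_0^4 -9*x^4 dx = -9216/5;  ∫_0^4 6*x^3 dx = 384;
    ∫_0^4 10*x^2 dx = 640/3;  ∫_0^4 4*x dx = 32;  ∫_0^4 1 dx = 4.
  Sum: 262144 + 147456 − 147456/7 − 20480 − 9216/5 + 384 + 640/3 + 32 + 4 = 38518724/105.
  ∫_0^4 u'(x)^2 dx = ∫_0^4 (144*x^6 + 216*x^5 - 63*x^4 - 156*x^3 + 24*x + 4) dx. Term by term:
    ∫_0^4 144*x^6 dx = 2359296/7;  ∫_0^4 216*x^5 dx = 147456;  ∫_0^4 -63*x^4 dx = -64512/5;
    ∫_0^4 -156*x^3 dx = -9984;  ∫_0^4 24*x dx = 192;  ∫_0^4 4 dx = 16.
  Sum: 2359296/7 + 147456 − 64512/5 − 9984 + 192 + 16 = 16163696/35.
Adding: ||u||_{H^1}^2 = 38518724/105 + 16163696/35 = 87009812/105.


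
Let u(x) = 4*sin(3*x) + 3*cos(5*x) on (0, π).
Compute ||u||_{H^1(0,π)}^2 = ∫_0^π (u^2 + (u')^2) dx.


||u||_{H^1(0,π)}^2 = 197*π

u'(x) = -15*sin(5*x) + 12*cos(3*x).
Expand u² and (u')² and integrate term by term on (0, π), using: for integers n ≥ 1, ∫_0^π sin²(nx) dx = ∫_0^π cos²(nx) dx = π/2; for n ≠ n', ∫_0^π sin(nx)sin(n'x) dx = ∫_0^π cos(nx)cos(n'x) dx = 0; and by product-to-sum, ∫_0^π sin(nx)cos(n'x) dx = ½∫_0^π [sin((n+n')x) + sin((n−n')x)] dx, which is 0 when n+n' is even and 2n/(n²−n'²) when n+n' is odd (it need not vanish on (0, π)).
  u² squared terms: (3)²·∫cos(5x)² dx = 9·π/2 = 9*π/2;  (4)²·∫sin(3x)² dx = 16·π/2 = 8*π.
  u² cross terms: 2·(3)·(4)·∫cos(5x)·sin(3x) dx = 24·(0) = 0.
  So ∫_0^π u² dx = 9*π/2 + 8*π + 0 = 25*π/2.
  (u')² squared terms: (-15)²·∫sin(5x)² dx = 225·π/2 = 225*π/2;  (12)²·∫cos(3x)² dx = 144·π/2 = 72*π.
  (u')² cross terms: 2·(-15)·(12)·∫sin(5x)·cos(3x) dx = -360·(0) = 0.
  So ∫_0^π (u')² dx = 225*π/2 + 72*π + 0 = 369*π/2.
||u||_{H^1}^2 = (25*π/2) + (369*π/2) = 197*π.


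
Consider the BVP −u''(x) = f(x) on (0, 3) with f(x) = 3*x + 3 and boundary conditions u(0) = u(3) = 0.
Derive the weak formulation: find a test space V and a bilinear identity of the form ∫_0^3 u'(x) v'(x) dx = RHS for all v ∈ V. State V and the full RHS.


V = H^1_0(0, 3) (so v(0) = v(3) = 0); weak form: ∫_0^3 u'v' dx = ∫_0^3 (3*x + 3) v dx for all v ∈ V.

Multiply both sides by a test function v and integrate from 0 to 3:
  ∫_0^3 −u''(x) v(x) dx = ∫_0^3 f(x) v(x) dx.
Integrate the LHS by parts once:
  ∫_0^3 −u'' v dx = −[u'(x) v(x)]_0^3 + ∫_0^3 u'(x) v'(x) dx.
Thus ∫_0^3 u'(x) v'(x) dx = ∫_0^3 f(x) v(x) dx + [u'(x) v(x)]_0^3.
Choose V so that boundary terms are either known or forced to vanish.
u is Dirichlet: u(0) = u(3) = 0. Let V = H^1_0(0, 3); then v(0) = v(3) = 0, and [u' v]_0^3 = 0.
Weak formulation: find u (satisfying any essential BC) such that ∫_0^3 u'(x) v'(x) dx = ∫_0^3 f v dx for all v ∈ V.
Substituting f(x) = 3*x + 3, the right-hand side is ∫_0^3 (3*x + 3) v dx.


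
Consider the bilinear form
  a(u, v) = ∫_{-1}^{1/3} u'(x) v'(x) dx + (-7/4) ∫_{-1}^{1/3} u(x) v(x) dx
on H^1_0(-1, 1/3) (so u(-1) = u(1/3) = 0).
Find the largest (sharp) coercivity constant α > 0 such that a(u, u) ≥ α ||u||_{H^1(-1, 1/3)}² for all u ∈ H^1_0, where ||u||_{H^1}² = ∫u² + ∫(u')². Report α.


α = (-28 + 9*π^2)/(16 + 9*π^2)

Coercivity of a(·,·) on H^1_0(-1, 1/3) means a(u, u) ≥ α ||u||_{H^1}² for every u ∈ H^1_0.
The interval has length L = 4/3, and Poincaré/coercivity depend only on L. Here a(u, u) = ∫(u')² + (-7/4)·∫u².
Here c = -7/4 < 0 with |c| < (π/L)² = 9*π^2/16, so coercivity still holds. The condition a(u,u) ≥ α||u||_{H^1}² reads (1−α)∫(u')² ≥ (α−c)∫u². Any admissible α is ≤ 1 (rapidly oscillating u have ∫u²/∫(u')² → 0), and α = 1 would force 0 ≥ (1−c)∫u², impossible since c < 1; so 1−α > 0. By the sharp Poincaré inequality on H^1_0 of an interval of length L, ∫(u')² ≥ (π/L)²∫u² with equality for the first sine mode sin(π(x−x₀)/L) (x₀ the left endpoint), so the inequality holds for all u iff (1−α)(π/L)² ≥ α − c, i.e. α ≤ ((π/L)² + c)/((π/L)² + 1) = (1 + c(L/π)²)/(1 + (L/π)²). (Direct route, valid since c ≤ 0: Poincaré gives c∫u² ≥ c(L/π)²∫(u')², so a(u,u) ≥ (1 + c(L/π)²)∫(u')², while ||u||_{H^1}² ≤ (1 + (L/π)²)∫(u')²; dividing yields the same α.) With (π/L)² = 9*π^2/16 and c = -7/4, the largest admissible constant is α = ((π/L)² + c)/((π/L)² + 1).
Simplifying, α = (-28 + 9*π^2)/(16 + 9*π^2).


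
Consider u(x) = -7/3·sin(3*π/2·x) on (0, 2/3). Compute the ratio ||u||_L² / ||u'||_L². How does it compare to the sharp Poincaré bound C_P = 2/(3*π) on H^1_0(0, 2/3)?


||u||_L² / ||u'||_L² = 2/(3*π) = C_P.

u(x) = -7/3·sin(3*π/2·x), so u'(x) = -7*π*cos(3*π*x/2)/2.
Writing u(x) = A·sin(kπx/L) with A = -7/3 and k = 1, use ∫_0^L sin²(kπx/L) dx = L/2 and ∫_0^L cos²(kπx/L) dx = L/2.
u² = 49/9·sin²(3*π/2·x) and (u')² = 49*π^2/4·cos²(3*π/2·x), and each of sin², cos² integrates to L/2 = 1/3 over (0, 2/3).
∫_0^2/3 u² dx = 49/27, so ||u||_L² = 7*sqrt(3)/9.
∫_0^2/3 (u')² dx = 49*π^2/12, so ||u'||_L² = 7*sqrt(3)*π/6.
Ratio ||u||_L² / ||u'||_L² = 2/(3*π).
Sharp Poincaré constant on H^1_0(0, 2/3) is C_P = L/π = 2/(3*π), achieved by sin(3*π/2·x).
This is the k = 1 eigenfunction (up to amplitude), so the ratio equals the sharp Poincaré constant exactly.


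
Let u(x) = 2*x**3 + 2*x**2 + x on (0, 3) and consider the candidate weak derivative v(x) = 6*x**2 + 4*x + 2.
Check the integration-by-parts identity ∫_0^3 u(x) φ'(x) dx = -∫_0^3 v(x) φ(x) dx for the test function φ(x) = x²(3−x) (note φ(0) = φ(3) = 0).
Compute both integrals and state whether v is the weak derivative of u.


LHS = -4023/20, RHS = -2079/10. No, v is not the weak derivative of u.

u(x) = 2*x**3 + 2*x**2 + x, classical derivative u'(x) = 6*x**2 + 4*x + 1.
φ(x) = x²(3−x), so φ'(x) = 3*x*(2 - x).
Note φ(0) = φ(3) = 0, so the boundary term u·φ vanishes.
LHS = ∫_0^3 u(x) φ'(x) dx = ∫_0^3 (-6*x^5 + 6*x^4 + 9*x^3 + 6*x^2) dx. Term by term:
  ∫_0^3 -6*x^5 dx = -729;  ∫_0^3 6*x^4 dx = 1458/5;  ∫_0^3 9*x^3 dx = 729/4;
  ∫_0^3 6*x^2 dx = 54.
Sum: -729 + 1458/5 + 729/4 + 54 = -4023/20.
So LHS = -4023/20.
∫_0^3 v(x) φ(x) dx = ∫_0^3 (-6*x^5 + 14*x^4 + 10*x^3 + 6*x^2) dx. Term by term:
  ∫_0^3 -6*x^5 dx = -729;  ∫_0^3 14*x^4 dx = 3402/5;  ∫_0^3 10*x^3 dx = 405/2;
  ∫_0^3 6*x^2 dx = 54.
Sum: -729 + 3402/5 + 405/2 + 54 = 2079/10.
So RHS = -∫_0^3 v(x) φ(x) dx = -2079/10.
LHS − RHS = 27/4 ≠ 0, so the identity fails.
(For a valid weak derivative the identity must hold for EVERY test function, in particular this one. The failure shows v is NOT the weak derivative of u.)
Correct weak derivative would be u'(x) = 6*x**2 + 4*x + 1.


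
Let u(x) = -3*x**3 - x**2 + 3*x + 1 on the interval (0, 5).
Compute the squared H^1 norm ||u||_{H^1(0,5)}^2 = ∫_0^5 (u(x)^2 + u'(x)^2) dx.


||u||_{H^1}^2 = 3318100/21

The H^1 norm (squared) on an interval (0, L) is
  ||u||_{H^1}^2 = ∫_0^L u(x)^2 dx + ∫_0^L u'(x)^2 dx.
Compute u'(x) = -9*x**2 - 2*x + 3.
Then u(x)^2 = 9*x**6 + 6*x**5 - 17*x**4 - 12*x**3 + 7*x**2 + 6*x + 1 and u'(x)^2 = 81*x**4 + 36*x**3 - 50*x**2 - 12*x + 9.
Integrate each monomial from 0 to 5 using ∫_0^5 c·x^n dx = c·5^(n+1)/(n+1):
  ∫_0^5 u(x)^2 dx = ∫_0^5 (9*x^6 + 6*x^5 - 17*x^4 - 12*x^3 + 7*x^2 + 6*x + 1) dx. Term by term:
    ∫_0^5 9*x^6 dx = 703125/7;  ∫_0^5 6*x^5 dx = 15625;  ∫_0^5 -17*x^4 dx = -10625;
    ∫_0^5 -12*x^3 dx = -1875;  ∫_0^5 7*x^2 dx = 875/3;  ∫_0^5 6*x dx = 75;
    ∫_0^5 1 dx = 5.
  Sum: 703125/7 + 15625 − 10625 − 1875 + 875/3 + 75 + 5 = 2182805/21.
  ∫_0^5 u'(x)^2 dx = ∫_0^5 (81*x^4 + 36*x^3 - 50*x^2 - 12*x + 9) dx. Term by term:
    ∫_0^5 81*x^4 dx = 50625;  ∫_0^5 36*x^3 dx = 5625;  ∫_0^5 -50*x^2 dx = -6250/3;
    ∫_0^5 -12*x dx = -150;  ∫_0^5 9 dx = 45.
  Sum: 50625 + 5625 − 6250/3 − 150 + 45 = 162185/3.
Adding: ||u||_{H^1}^2 = 2182805/21 + 162185/3 = 3318100/21.


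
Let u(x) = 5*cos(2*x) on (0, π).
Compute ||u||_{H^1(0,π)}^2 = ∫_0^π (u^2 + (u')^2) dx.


||u||_{H^1(0,π)}^2 = 125*π/2

u'(x) = -10*sin(2*x).
Expand u² and (u')² and integrate term by term on (0, π), using: for integers n ≥ 1, ∫_0^π sin²(nx) dx = ∫_0^π cos²(nx) dx = π/2; for n ≠ n', ∫_0^π sin(nx)sin(n'x) dx = ∫_0^π cos(nx)cos(n'x) dx = 0; and by product-to-sum, ∫_0^π sin(nx)cos(n'x) dx = ½∫_0^π [sin((n+n')x) + sin((n−n')x)] dx, which is 0 when n+n' is even and 2n/(n²−n'²) when n+n' is odd (it need not vanish on (0, π)).
  u² squared terms: (5)²·∫cos(2x)² dx = 25·π/2 = 25*π/2.
  So ∫_0^π u² dx = 25*π/2.
  (u')² squared terms: (-10)²·∫sin(2x)² dx = 100·π/2 = 50*π.
  So ∫_0^π (u')² dx = 50*π.
||u||_{H^1}^2 = (25*π/2) + (50*π) = 125*π/2.


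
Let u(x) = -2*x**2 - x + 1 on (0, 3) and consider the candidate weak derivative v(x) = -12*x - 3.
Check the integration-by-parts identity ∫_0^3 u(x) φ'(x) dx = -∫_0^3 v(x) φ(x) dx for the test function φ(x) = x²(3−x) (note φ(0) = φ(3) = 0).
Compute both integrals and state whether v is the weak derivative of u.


LHS = 1107/20, RHS = 3321/20. No, v is not the weak derivative of u.

u(x) = -2*x**2 - x + 1, classical derivative u'(x) = -4*x - 1.
φ(x) = x²(3−x), so φ'(x) = 3*x*(2 - x).
Note φ(0) = φ(3) = 0, so the boundary term u·φ vanishes.
LHS = ∫_0^3 u(x) φ'(x) dx = ∫_0^3 (6*x^4 - 9*x^3 - 9*x^2 + 6*x) dx. Term by term:
  ∫_0^3 6*x^4 dx = 1458/5;  ∫_0^3 -9*x^3 dx = -729/4;  ∫_0^3 -9*x^2 dx = -81;
  ∫_0^3 6*x dx = 27.
Sum: 1458/5 − 729/4 − 81 + 27 = 1107/20.
So LHS = 1107/20.
∫_0^3 v(x) φ(x) dx = ∫_0^3 (12*x^4 - 33*x^3 - 9*x^2) dx. Term by term:
  ∫_0^3 12*x^4 dx = 2916/5;  ∫_0^3 -33*x^3 dx = -2673/4;  ∫_0^3 -9*x^2 dx = -81.
Sum: 2916/5 − 2673/4 − 81 = -3321/20.
So RHS = -∫_0^3 v(x) φ(x) dx = 3321/20.
LHS − RHS = -1107/10 ≠ 0, so the identity fails.
(For a valid weak derivative the identity must hold for EVERY test function, in particular this one. The failure shows v is NOT the weak derivative of u.)
Correct weak derivative would be u'(x) = -4*x - 1.


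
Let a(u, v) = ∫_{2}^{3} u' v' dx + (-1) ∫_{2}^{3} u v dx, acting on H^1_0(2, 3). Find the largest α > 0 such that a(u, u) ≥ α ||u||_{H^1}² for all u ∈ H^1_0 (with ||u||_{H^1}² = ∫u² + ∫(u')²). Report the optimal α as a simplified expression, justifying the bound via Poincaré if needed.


α = (-1 + π^2)/(1 + π^2)

Coercivity of a(·,·) on H^1_0(2, 3) means a(u, u) ≥ α ||u||_{H^1}² for every u ∈ H^1_0.
The interval has length L = 1, and Poincaré/coercivity depend only on L. Here a(u, u) = ∫(u')² + (-1)·∫u².
Here c = -1 < 0 with |c| < (π/L)² = π^2, so coercivity still holds. The condition a(u,u) ≥ α||u||_{H^1}² reads (1−α)∫(u')² ≥ (α−c)∫u². Any admissible α is ≤ 1 (rapidly oscillating u have ∫u²/∫(u')² → 0), and α = 1 would force 0 ≥ (1−c)∫u², impossible since c < 1; so 1−α > 0. By the sharp Poincaré inequality on H^1_0 of an interval of length L, ∫(u')² ≥ (π/L)²∫u² with equality for the first sine mode sin(π(x−x₀)/L) (x₀ the left endpoint), so the inequality holds for all u iff (1−α)(π/L)² ≥ α − c, i.e. α ≤ ((π/L)² + c)/((π/L)² + 1) = (1 + c(L/π)²)/(1 + (L/π)²). (Direct route, valid since c ≤ 0: Poincaré gives c∫u² ≥ c(L/π)²∫(u')², so a(u,u) ≥ (1 + c(L/π)²)∫(u')², while ||u||_{H^1}² ≤ (1 + (L/π)²)∫(u')²; dividing yields the same α.) With (π/L)² = π^2 and c = -1, the largest admissible constant is α = ((π/L)² + c)/((π/L)² + 1).
Simplifying, α = (-1 + π^2)/(1 + π^2).


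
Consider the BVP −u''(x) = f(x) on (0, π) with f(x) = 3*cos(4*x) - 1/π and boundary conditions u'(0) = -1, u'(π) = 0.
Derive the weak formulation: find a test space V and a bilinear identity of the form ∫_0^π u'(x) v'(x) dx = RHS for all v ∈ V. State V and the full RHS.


V = H^1(0, π) (v unrestricted at boundary; u is determined up to an additive constant); weak form: ∫_0^π u'v' dx = ∫_0^π (3*cos(4*x) - 1/π) v dx + v(0) for all v ∈ V.

Multiply both sides by a test function v and integrate from 0 to π:
  ∫_0^π −u''(x) v(x) dx = ∫_0^π f(x) v(x) dx.
Integrate the LHS by parts once:
  ∫_0^π −u'' v dx = −[u'(x) v(x)]_0^π + ∫_0^π u'(x) v'(x) dx.
Thus ∫_0^π u'(x) v'(x) dx = ∫_0^π f(x) v(x) dx + [u'(x) v(x)]_0^π.
Choose V so that boundary terms are either known or forced to vanish.
u has inhomogeneous Neumann u'(0) = -1, u'(π) = 0. [u' v]_0^π = (0)·v(π) − (-1)·v(0) = v(0). Take V = H^1(0, π); boundary term becomes part of RHS.
Weak formulation: find u (satisfying any essential BC) such that ∫_0^π u'(x) v'(x) dx = ∫_0^π f v dx + v(0) for all v ∈ V (Neumann data are natural BCs: they enter the RHS as boundary terms).
Substituting f(x) = 3*cos(4*x) - 1/π, the right-hand side is ∫_0^π (3*cos(4*x) - 1/π) v dx + v(0).
Compatibility check (pure Neumann): taking v ≡ 1 ∈ V gives 0 = ∫_0^π f dx + (0) − (-1), i.e. ∫_0^π f dx must equal u'(0) − u'(π) = -1. Indeed ∫_0^π (3*cos(4*x) - 1/π) dx = -1, so the data are compatible. The solution is then unique only up to an additive constant (fix it e.g. by requiring ∫_0^π u dx = 0).


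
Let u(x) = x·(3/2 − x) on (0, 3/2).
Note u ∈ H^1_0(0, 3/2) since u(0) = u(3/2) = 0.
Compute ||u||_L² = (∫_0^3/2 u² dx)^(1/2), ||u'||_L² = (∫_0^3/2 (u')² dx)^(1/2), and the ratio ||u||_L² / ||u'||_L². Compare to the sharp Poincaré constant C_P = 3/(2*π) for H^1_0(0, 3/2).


||u||_L² / ||u'||_L² = 3*sqrt(10)/20 < C_P = 3/(2*π).

u(x) = x·(3/2 − x), so u'(x) = 3/2 - 2*x.
u(x) = x·(3/2 − x) vanishes at x = 0 and x = 3/2, so u ∈ H^1_0(0, 3/2). Differentiate via the product rule and integrate the resulting polynomials term by term.
  ∫_0^3/2 u² dx = ∫_0^3/2 (x^4 - 3*x^3 + 9*x^2/4) dx. Term by term:
    ∫_0^3/2 x^4 dx = 243/160;  ∫_0^3/2 -3*x^3 dx = -243/64;  ∫_0^3/2 9*x^2/4 dx = 81/32.
  Sum: 243/160 − 243/64 + 81/32 = 81/320.
  ∫_0^3/2 (u')² dx = ∫_0^3/2 (4*x^2 - 6*x + 9/4) dx. Term by term:
    ∫_0^3/2 4*x^2 dx = 9/2;  ∫_0^3/2 -6*x dx = -27/4;  ∫_0^3/2 9/4 dx = 27/8.
  Sum: 9/2 − 27/4 + 27/8 = 9/8.
∫_0^3/2 u² dx = 81/320, so ||u||_L² = 9*sqrt(5)/40.
∫_0^3/2 (u')² dx = 9/8, so ||u'||_L² = 3*sqrt(2)/4.
Ratio ||u||_L² / ||u'||_L² = 3*sqrt(10)/20.
Sharp Poincaré constant on H^1_0(0, 3/2) is C_P = L/π = 3/(2*π), achieved by sin(2*π/3·x).
A polynomial bump cannot attain the sharp Poincaré constant (only the first sine eigenfunction does), so the ratio is strictly less than C_P, consistent with ||u||_L² ≤ C_P ||u'||_L².


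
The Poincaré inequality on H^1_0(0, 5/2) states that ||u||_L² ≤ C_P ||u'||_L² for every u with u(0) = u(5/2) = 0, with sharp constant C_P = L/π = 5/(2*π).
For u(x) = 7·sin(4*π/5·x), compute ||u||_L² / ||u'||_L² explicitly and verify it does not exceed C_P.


||u||_L² / ||u'||_L² = 5/(4*π) < C_P = 5/(2*π).

u(x) = 7·sin(4*π/5·x), so u'(x) = 28*π*cos(4*π*x/5)/5.
Writing u(x) = A·sin(kπx/L) with A = 7 and k = 2, use ∫_0^L sin²(kπx/L) dx = L/2 and ∫_0^L cos²(kπx/L) dx = L/2.
u² = 49·sin²(4*π/5·x) and (u')² = 784*π^2/25·cos²(4*π/5·x), and each of sin², cos² integrates to L/2 = 5/4 over (0, 5/2).
∫_0^5/2 u² dx = 245/4, so ||u||_L² = 7*sqrt(5)/2.
∫_0^5/2 (u')² dx = 196*π^2/5, so ||u'||_L² = 14*sqrt(5)*π/5.
Ratio ||u||_L² / ||u'||_L² = 5/(4*π).
Sharp Poincaré constant on H^1_0(0, 5/2) is C_P = L/π = 5/(2*π), achieved by sin(2*π/5·x).
This is the k = 2 harmonic; the ratio L/(kπ) is strictly less than C_P = L/π, consistent with the sharp inequality ||u||_L² ≤ C_P ||u'||_L².


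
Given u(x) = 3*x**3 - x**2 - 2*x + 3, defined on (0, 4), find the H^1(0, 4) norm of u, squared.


||u||_{H^1}^2 = 623780/21

The H^1 norm (squared) on an interval (0, L) is
  ||u||_{H^1}^2 = ∫_0^L u(x)^2 dx + ∫_0^L u'(x)^2 dx.
Compute u'(x) = 9*x**2 - 2*x - 2.
Then u(x)^2 = 9*x**6 - 6*x**5 - 11*x**4 + 22*x**3 - 2*x**2 - 12*x + 9 and u'(x)^2 = 81*x**4 - 36*x**3 - 32*x**2 + 8*x + 4.
Integrate each monomial from 0 to 4 using ∫_0^4 c·x^n dx = c·4^(n+1)/(n+1):
  ∫_0^4 u(x)^2 dx = ∫_0^4 (9*x^6 - 6*x^5 - 11*x^4 + 22*x^3 - 2*x^2 - 12*x + 9) dx. Term by term:
    ∫_0^4 9*x^6 dx = 147456/7;  ∫_0^4 -6*x^5 dx = -4096;  ∫_0^4 -11*x^4 dx = -11264/5;
    ∫_0^4 22*x^3 dx = 1408;  ∫_0^4 -2*x^2 dx = -128/3;  ∫_0^4 -12*x dx = -96;
    ∫_0^4 9 dx = 36.
  Sum: 147456/7 − 4096 − 11264/5 + 1408 − 128/3 − 96 + 36 = 1682276/105.
  ∫_0^4 u'(x)^2 dx = ∫_0^4 (81*x^4 - 36*x^3 - 32*x^2 + 8*x + 4) dx. Term by term:
    ∫_0^4 81*x^4 dx = 82944/5;  ∫_0^4 -36*x^3 dx = -2304;  ∫_0^4 -32*x^2 dx = -2048/3;
    ∫_0^4 8*x dx = 64;  ∫_0^4 4 dx = 16.
  Sum: 82944/5 − 2304 − 2048/3 + 64 + 16 = 205232/15.
Adding: ||u||_{H^1}^2 = 1682276/105 + 205232/15 = 623780/21.
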